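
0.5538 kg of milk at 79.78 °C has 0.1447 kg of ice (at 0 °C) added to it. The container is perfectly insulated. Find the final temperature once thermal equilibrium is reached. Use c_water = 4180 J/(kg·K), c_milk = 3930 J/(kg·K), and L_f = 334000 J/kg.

T_f ≈ 45.1 °C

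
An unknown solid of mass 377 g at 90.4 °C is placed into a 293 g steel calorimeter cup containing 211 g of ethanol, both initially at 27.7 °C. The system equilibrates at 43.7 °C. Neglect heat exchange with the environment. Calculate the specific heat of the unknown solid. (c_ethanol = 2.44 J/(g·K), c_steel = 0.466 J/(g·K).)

Let T be the final temperature. ΣQ_i = 0:
377·c·(43.7 − 90.4) + 211·2.44·(43.7 − 27.7) + 293·0.466·(43.7 − 27.7) = 0
-17606 c = -10422
c = -10422/-17606 ≈ 0.592 J/(g·K)

c ≈ 0.592 J/(g·K)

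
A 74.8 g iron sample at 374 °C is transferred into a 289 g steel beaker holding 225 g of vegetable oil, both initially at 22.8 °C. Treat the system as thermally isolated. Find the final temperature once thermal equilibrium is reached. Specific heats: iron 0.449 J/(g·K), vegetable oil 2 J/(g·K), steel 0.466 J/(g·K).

Energy conservation, ΣQ = 0:
74.8*0.449*(T − 374) + 225*2*(T − 22.8) + 289*0.466*(T − 22.8) = 0
33.59(T − 374) + 450(T − 22.8) + 134.67(T − 22.8) = 0
618.26 T = 25891
T = 25891 / 618.26 = 41.9 °C

T_f ≈ 41.9 °C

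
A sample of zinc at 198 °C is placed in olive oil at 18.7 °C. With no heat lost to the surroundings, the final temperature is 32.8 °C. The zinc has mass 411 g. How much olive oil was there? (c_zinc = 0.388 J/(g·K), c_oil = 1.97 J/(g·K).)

|Q_zinc| = |Q_oil|:
411×0.388×(198 − 32.8) = m×1.97×(32.8 − 18.7)
27.78 m = 26344  ⇒  m ≈ 948.4 g

m ≈ 948 g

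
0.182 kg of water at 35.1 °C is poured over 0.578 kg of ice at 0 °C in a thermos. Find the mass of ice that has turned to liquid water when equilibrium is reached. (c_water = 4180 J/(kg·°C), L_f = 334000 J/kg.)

m_melted ≈ 0.0799 kg

Heat available from the water dropping to 0 °C: 0.182×4180×35.1 = 26703 J.
Fully melting the ice requires m_ice L_f = 0.578×334000 = 193052 J.
That's not enough to melt it all — equilibrium is at 0 °C with ice remaining.
m_melt = 26703 / L_f = 0.07995 kg.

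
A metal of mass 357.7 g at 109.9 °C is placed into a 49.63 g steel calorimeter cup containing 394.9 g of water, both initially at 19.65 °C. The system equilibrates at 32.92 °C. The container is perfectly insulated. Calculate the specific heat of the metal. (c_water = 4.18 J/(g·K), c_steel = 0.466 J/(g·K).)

Heat gained plus heat lost sum to zero:
357.7×c×(32.92 − 109.9) + 394.9×4.18×(32.92 − 19.65) + 49.63×0.466×(32.92 − 19.65) = 0
-27536 c = -22211
c = -22211/-27536 ≈ 0.8066 J/(g·K)

c ≈ 0.807 J/(g·K)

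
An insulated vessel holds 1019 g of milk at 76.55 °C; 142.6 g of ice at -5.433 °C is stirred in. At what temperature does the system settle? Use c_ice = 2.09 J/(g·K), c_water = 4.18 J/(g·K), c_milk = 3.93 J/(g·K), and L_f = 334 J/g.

T_f ≈ 55.9 °C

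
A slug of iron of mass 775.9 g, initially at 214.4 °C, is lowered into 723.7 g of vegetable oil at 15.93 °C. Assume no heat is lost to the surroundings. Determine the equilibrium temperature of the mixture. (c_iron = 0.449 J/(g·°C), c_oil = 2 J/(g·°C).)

T_f ≈ 54.4 °C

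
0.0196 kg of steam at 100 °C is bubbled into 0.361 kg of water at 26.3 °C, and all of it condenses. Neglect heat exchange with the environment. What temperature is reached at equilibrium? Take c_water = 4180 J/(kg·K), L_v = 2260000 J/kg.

T_f ≈ 57.9 °C

Heat gained plus heat lost sum to zero:
latent heat released on condensation: 0.0196×2260000 = 44296; condensed water 100 °C→T: 81.93(T − 100); original water: 1509(T − 26.3)
1590.9 T = 44296 + 8192.8 + 39686 = 92175
T ≈ 57.94 °C — below 100 °C, confirming all the steam condensed.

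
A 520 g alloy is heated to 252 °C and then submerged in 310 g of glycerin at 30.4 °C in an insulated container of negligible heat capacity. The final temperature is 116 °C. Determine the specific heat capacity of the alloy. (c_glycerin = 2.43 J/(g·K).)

Conservation of energy gives ΣQ = 0:
520·c·(116 − 252) + 310·2.43·(116 − 30.4) = 0
-70720 c = -64482
c = -64482/-70720 ≈ 0.9118 J/(g·K)

c ≈ 0.912 J/(g·K)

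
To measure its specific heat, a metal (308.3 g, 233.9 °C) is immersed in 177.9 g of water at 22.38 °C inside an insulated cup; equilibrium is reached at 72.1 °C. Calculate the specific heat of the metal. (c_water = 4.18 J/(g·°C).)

c ≈ 0.741 J/(g·°C)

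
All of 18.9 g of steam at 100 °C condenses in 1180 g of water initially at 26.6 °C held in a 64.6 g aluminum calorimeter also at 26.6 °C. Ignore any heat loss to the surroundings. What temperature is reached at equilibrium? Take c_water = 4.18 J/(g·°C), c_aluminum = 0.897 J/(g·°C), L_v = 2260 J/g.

Taking heat into each body as positive, Σ m c ΔT = 0:
steam→water at 100 °C releases m L_v = 18.9·2260 = 42714; condensed water 100 °C→T: 79(T − 100); water warms: 1180·4.18·(T − 26.6) = 4932.4(T − 26.6); cup: 57.95(T − 26.6)
5069.3 T = 42714 + 7900.2 + 132743 = 183357
T ≈ 36.17 °C — below 100 °C, confirming all the steam condensed.

T_f ≈ 36.2 °C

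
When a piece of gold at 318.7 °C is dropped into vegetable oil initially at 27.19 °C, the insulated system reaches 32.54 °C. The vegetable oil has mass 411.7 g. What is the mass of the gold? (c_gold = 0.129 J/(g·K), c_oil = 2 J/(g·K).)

m ≈ 119 g

Net heat exchanged in the isolated system is zero:
m·0.129·(32.54 − 318.7) + 411.7·2·(32.54 − 27.19) = 0
-36.91 m = -4405.2
m = -4405.2/-36.91 ≈ 119.3 g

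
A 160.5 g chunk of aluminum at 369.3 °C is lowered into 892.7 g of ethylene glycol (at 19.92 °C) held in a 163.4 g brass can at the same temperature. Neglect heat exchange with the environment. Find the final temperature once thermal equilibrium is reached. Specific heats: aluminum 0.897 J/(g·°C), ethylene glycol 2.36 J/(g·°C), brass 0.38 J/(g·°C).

T_f ≈ 41.7 °C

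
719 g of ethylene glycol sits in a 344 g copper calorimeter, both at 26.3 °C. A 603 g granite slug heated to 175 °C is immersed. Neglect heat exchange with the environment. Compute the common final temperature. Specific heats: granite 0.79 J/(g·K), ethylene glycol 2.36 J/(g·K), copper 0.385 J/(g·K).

Taking heat into each body as positive, Σ m c ΔT = 0:
603×0.79×(T − 175) + 719×2.36×(T − 26.3) + 344×0.385×(T − 26.3) = 0
2305.7 T = 131475
T = 131475/2305.7 ≈ 57.02 °C

T_f ≈ 57.0 °C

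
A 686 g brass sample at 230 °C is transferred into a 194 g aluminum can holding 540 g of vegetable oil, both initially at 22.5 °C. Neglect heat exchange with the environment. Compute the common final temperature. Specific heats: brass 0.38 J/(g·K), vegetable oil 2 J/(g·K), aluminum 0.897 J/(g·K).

T_f ≈ 58.2 °C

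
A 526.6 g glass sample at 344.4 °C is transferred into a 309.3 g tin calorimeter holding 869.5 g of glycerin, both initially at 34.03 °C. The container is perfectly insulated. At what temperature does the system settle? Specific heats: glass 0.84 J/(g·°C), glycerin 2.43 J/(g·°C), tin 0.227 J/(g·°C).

T_f ≈ 86.3 °C

Energy conservation, ΣQ = 0:
526.6*0.84*(T − 344.4) + 869.5*2.43*(T − 34.03) + 309.3*0.227*(T − 34.03) = 0
(442.34 + 2112.9 + 70.21) T = 442.34*344.4 + 2112.9*34.03 + 70.21*34.03
T ≈ 86.32 °C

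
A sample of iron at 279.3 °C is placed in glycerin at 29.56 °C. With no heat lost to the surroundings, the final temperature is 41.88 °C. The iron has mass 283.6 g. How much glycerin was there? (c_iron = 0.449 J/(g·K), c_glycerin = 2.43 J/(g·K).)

Taking heat into each body as positive, Σ m c ΔT = 0:
283.6·0.449·(41.88 − 279.3) + m·2.43·(41.88 − 29.56) = 0
29.94 m = 30232
m = 30232/29.94 ≈ 1010 g

m ≈ 1010 g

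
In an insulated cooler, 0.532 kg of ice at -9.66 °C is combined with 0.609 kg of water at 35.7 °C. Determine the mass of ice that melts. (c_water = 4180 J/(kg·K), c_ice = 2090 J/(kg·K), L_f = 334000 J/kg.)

Cooling the water to 0 °C releases 0.609×4180×35.7 = 90879 J.
Warming the ice to 0 °C takes 0.532×2090×9.66 = 10741 J, leaving 80138 J for melting.
Melting all 0.532 kg of ice would need 0.532×334000 = 177688 J.
That's not enough to melt it all — equilibrium is at 0 °C with ice remaining.
m_melt = 80138 / L_f = 0.2399 kg.

m_melted ≈ 0.24 kg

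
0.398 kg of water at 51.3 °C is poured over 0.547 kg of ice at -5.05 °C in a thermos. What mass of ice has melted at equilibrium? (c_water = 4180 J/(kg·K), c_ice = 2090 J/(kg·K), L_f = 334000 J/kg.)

m_melted ≈ 0.238 kg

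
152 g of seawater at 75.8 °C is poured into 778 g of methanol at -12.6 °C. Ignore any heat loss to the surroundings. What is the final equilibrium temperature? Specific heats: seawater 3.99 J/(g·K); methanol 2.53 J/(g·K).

Conservation of energy gives ΣQ = 0:
152×3.99×(T − 75.8) + 778×2.53×(T − (-12.6)) = 0
606.48(T − 75.8) + 1968.3(T − (-12.6)) = 0
(606.48 + 1968.3) T = 606.48×75.8 + 1968.3×(-12.6)
T = 21170/2574.8 ≈ 8.22 °C

T_f ≈ 8.2 °C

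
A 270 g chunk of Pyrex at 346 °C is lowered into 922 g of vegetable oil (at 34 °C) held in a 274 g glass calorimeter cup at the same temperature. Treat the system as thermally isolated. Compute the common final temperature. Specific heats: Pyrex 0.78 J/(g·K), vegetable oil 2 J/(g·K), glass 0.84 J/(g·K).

T_f ≈ 62.8 °C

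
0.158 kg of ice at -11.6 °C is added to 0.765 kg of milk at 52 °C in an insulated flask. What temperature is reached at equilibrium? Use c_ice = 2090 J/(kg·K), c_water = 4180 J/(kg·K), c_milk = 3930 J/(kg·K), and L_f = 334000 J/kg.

T_f ≈ 27.2 °C

Energy conservation, ΣQ = 0:
ice -11.6→0 °C: 0.158·2090·11.6 = 3830.6
  fusion: m_ice L_f = 0.158·334000 = 52772
  meltwater 0→T: 0.158·4180·T = 660.44 T
  milk cools: 0.765·3930·(T − 52) = 3006.5(T − 52)
3666.9 T = 156335 − 56603 = 99733
T ≈ 27.20 °C. Since T > 0 °C, the all-ice-melts assumption holds.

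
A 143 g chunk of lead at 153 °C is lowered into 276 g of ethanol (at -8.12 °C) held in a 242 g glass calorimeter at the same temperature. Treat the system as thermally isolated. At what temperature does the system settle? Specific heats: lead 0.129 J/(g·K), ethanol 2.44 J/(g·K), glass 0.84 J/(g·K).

T_f = Σ m_i c_i T_i / Σ m_i c_i:
T_f = (18.45*153 + 673.44*(-8.12) + 203.28*(-8.12)) / (18.45 + 673.44 + 203.28)
    = -4296.6 / 895.17 ≈ -4.80 °C

T_f ≈ -4.8 °C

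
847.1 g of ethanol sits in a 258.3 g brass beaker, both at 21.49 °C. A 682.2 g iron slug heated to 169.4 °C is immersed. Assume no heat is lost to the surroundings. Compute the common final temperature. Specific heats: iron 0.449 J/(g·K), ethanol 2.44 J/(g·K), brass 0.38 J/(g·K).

T_f is the heat-capacity-weighted average of the initial temperatures:
T_f = (306.31×169.4 + 2066.9×21.49 + 98.15×21.49) / (306.31 + 2066.9 + 98.15)
    = 98416 / 2471.4 ≈ 39.82 °C

T_f ≈ 39.8 °C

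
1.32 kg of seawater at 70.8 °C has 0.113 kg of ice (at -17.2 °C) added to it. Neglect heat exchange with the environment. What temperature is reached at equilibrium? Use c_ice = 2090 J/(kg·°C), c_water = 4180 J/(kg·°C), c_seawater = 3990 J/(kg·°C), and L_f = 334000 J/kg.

Conservation of energy gives ΣQ = 0:
ice -17.2→0 °C: 0.113×2090×17.2 = 4062.1; melt ice: 0.113×334000 = 37742; meltwater 0→T: 0.113×4180×T = 472.34 T; seawater cools: 1.32×3990×(T − 70.8) = 5266.8(T − 70.8)
5739.1 T = 372889 − 41804 = 331085
T ≈ 57.69 °C (positive, so assuming full melt was valid).

T_f ≈ 57.7 °C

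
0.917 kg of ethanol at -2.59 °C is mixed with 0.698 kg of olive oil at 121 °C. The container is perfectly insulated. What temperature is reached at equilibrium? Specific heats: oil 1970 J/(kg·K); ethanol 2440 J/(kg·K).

T_f is the heat-capacity-weighted average of the initial temperatures:
T_f = (1375.1×121 + 2237.5×(-2.59)) / (1375.1 + 2237.5)
    = 160587 / 3612.5 ≈ 44.45 °C

T_f ≈ 44.5 °C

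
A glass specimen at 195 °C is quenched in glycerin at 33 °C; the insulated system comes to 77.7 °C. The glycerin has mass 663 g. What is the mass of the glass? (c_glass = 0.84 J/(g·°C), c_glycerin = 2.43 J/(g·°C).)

Let T be the final temperature. ΣQ_i = 0:
m×0.84×(77.7 − 195) + 663×2.43×(77.7 − 33) = 0
-98.53 m = -72016
m = -72016/-98.53 ≈ 730.9 g

m ≈ 731 g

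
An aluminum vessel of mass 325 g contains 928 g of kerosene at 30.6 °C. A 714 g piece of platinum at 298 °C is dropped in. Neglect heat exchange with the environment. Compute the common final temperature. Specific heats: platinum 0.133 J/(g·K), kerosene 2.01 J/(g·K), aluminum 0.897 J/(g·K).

T_f ≈ 41.9 °C

Net heat exchanged in the isolated system is zero:
714·0.133·(T − 298) + 928·2.01·(T − 30.6) + 325·0.897·(T − 30.6) = 0
94.96(T − 298) + 1865.3(T − 30.6) + 291.53(T − 30.6) = 0
(94.96 + 1865.3 + 291.53) T = 94.96·298 + 1865.3·30.6 + 291.53·30.6
T = 94297 / 2251.8 = 41.9 °C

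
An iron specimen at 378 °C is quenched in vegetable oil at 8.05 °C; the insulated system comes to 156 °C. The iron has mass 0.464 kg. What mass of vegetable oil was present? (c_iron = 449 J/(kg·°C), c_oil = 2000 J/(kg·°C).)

|Q_iron| = |Q_oil|:
0.464·449·(378 − 156) = m·2000·(156 − 8.05)
295900 m = 46251  ⇒  m ≈ 0.1563 kg

m ≈ 0.156 kg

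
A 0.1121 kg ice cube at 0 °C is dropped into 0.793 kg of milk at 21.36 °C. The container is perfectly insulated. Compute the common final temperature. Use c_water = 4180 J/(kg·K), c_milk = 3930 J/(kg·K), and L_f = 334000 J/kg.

T_f ≈ 8.1 °C

Sum of m c ΔT and latent-heat terms is zero:
latent heat to melt: 0.1121·334000 = 37441; meltwater 0→T: 0.1121·4180·T = 468.58 T; milk cools: 0.793·3930·(T − 21.36) = 3116.5(T − 21.36)
3585.1 T = 66568 − 37441 = 29127
T ≈ 8.12 °C — above 0 °C, consistent with complete melting.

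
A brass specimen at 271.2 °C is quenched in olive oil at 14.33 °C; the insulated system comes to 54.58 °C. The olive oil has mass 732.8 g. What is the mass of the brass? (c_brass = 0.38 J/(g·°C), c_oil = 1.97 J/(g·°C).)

m ≈ 706 g

Conservation of energy gives ΣQ = 0:
m·0.38·(54.58 − 271.2) + 732.8·1.97·(54.58 − 14.33) = 0
-82.32 m = -58106
m = -58106/-82.32 ≈ 705.9 g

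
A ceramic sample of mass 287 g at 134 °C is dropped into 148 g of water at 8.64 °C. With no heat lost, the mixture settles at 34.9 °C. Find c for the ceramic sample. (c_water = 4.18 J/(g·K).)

c ≈ 0.571 J/(g·K)

Taking heat into each body as positive, Σ m c ΔT = 0:
287·c·(34.9 − 134) + 148·4.18·(34.9 − 8.64) = 0
-28442 c = -16245
c = -16245/-28442 ≈ 0.5712 J/(g·K)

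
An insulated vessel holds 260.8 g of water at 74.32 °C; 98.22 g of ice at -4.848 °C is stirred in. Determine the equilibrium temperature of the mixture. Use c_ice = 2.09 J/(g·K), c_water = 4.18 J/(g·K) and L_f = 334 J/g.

T_f ≈ 31.5 °C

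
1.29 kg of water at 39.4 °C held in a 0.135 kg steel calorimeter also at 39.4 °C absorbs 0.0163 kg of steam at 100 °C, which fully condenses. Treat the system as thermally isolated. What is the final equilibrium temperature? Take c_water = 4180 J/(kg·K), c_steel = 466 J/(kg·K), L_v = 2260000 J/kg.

Conservation of energy gives ΣQ = 0:
latent heat released on condensation: 0.0163·2260000 = 36838
  condensed water 100 °C→T: 68.13(T − 100)
  original water: 5392.2(T − 39.4)
  steel cup: 0.135·466·(T − 39.4) = 62.91(T − 39.4)
5523.2 T = 36838 + 6813.4 + 214931 = 258583
T ≈ 46.82 °C (< 100 °C, so full condensation is consistent).

T_f ≈ 46.8 °C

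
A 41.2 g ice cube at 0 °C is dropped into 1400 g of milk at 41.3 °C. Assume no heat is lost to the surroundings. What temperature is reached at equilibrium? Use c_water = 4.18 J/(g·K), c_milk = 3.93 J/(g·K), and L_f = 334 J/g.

T_f ≈ 37.6 °C

Taking heat into each body as positive, Σ m c ΔT = 0:
latent heat to melt: 41.2·334 = 13761
  warm the meltwater: 172.22 T
  milk: 5502(T − 41.3)
5674.2 T = 227233 − 13761 = 213472
T ≈ 37.62 °C — above 0 °C, consistent with complete melting.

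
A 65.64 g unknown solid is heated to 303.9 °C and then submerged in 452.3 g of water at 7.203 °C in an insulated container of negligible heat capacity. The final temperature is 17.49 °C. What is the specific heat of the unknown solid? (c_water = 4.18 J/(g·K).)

Setting the total heat transfer to zero:
65.64×c×(17.49 − 303.9) + 452.3×4.18×(17.49 − 7.203) = 0
-18800 c = -19449
c = -19449/-18800 ≈ 1.035 J/(g·K)

c ≈ 1.03 J/(g·K)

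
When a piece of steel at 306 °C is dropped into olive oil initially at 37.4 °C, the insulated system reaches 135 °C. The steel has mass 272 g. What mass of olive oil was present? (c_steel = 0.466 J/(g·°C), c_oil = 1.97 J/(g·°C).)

Heat lost by the steel = heat gained by the oil:
272×0.466×(306 − 135) = m×1.97×(135 − 37.4)
192.27 m = 21675  ⇒  m ≈ 112.7 g

m ≈ 113 g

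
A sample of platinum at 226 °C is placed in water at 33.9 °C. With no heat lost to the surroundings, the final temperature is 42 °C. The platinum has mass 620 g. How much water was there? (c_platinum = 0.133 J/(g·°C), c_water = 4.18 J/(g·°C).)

m ≈ 448 g

Heat lost by the platinum = heat gained by the water:
620×0.133×(226 − 42) = m×4.18×(42 − 33.9)
33.86 m = 15173  ⇒  m ≈ 448.1 g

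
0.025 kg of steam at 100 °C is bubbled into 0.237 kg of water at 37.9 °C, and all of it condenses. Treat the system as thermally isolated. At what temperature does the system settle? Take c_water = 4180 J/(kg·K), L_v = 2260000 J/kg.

T_f ≈ 95.4 °C

Conservation of energy gives ΣQ = 0:
condense steam: −0.025×2260000 = −56500
  condensate cools 100→T: 0.025×4180×(T − 100) = 104.5(T − 100)
  water warms: 0.237×4180×(T − 37.9) = 990.66(T − 37.9)
1095.2 T = 56500 + 10450 + 37546 = 104496
T ≈ 95.42 °C (< 100 °C, so full condensation is consistent).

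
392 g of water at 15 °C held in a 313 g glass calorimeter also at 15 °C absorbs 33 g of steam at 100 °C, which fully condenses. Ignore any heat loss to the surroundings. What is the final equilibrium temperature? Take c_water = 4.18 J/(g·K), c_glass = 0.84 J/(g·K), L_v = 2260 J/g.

T_f ≈ 57.3 °C

Setting the total heat transfer to zero:
latent heat released on condensation: 33×2260 = 74580; condensate cools 100→T: 33×4.18×(T − 100) = 137.94(T − 100); water warms: 392×4.18×(T − 15) = 1638.6(T − 15); glass cup: 313×0.84×(T − 15) = 262.92(T − 15)
2039.4 T = 74580 + 13794 + 28522 = 116896
T ≈ 57.32 °C — below 100 °C, confirming all the steam condensed.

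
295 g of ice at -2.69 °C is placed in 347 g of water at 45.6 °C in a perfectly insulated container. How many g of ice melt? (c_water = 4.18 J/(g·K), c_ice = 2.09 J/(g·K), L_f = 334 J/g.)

m_melted ≈ 193 g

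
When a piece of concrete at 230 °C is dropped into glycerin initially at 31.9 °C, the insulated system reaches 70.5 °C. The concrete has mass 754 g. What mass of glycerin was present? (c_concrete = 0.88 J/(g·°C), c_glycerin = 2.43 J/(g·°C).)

m ≈ 1130 g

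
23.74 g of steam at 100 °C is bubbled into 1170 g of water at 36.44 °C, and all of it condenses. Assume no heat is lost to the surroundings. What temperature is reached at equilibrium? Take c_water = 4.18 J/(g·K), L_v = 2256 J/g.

Conservation of energy gives ΣQ = 0:
latent heat released on condensation: 23.74·2256 = 53557
  condensed water 100 °C→T: 99.23(T − 100)
  original water: 4890.6(T − 36.44)
4989.8 T = 53557 + 9923.3 + 178213 = 241694
T ≈ 48.44 °C — below 100 °C, confirming all the steam condensed.

T_f ≈ 48.4 °C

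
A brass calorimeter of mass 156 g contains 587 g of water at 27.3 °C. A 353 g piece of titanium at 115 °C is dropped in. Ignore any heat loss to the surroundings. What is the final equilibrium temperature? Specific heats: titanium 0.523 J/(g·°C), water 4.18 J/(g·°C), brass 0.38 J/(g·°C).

T_f ≈ 33.3 °C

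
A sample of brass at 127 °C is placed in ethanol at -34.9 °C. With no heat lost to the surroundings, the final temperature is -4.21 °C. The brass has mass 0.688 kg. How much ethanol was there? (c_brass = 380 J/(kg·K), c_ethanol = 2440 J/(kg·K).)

Heat lost by the brass = heat gained by the ethanol:
0.688×380×(127 − -4.21) = m×2440×(-4.21 − (-34.9))
74884 m = 34304  ⇒  m ≈ 0.4581 kg

m ≈ 0.458 kg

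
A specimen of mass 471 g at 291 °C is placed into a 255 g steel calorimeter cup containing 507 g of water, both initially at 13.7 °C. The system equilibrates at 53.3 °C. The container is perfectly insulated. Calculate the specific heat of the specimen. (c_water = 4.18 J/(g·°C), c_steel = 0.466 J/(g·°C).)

c ≈ 0.792 J/(g·°C)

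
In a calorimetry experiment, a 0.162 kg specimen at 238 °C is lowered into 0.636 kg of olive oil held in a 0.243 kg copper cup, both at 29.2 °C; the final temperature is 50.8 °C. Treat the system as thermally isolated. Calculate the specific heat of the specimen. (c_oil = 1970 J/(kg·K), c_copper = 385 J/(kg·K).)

c ≈ 959 J/(kg·K)

Let T be the final temperature. ΣQ_i = 0:
0.162×c×(50.8 − 238) + 0.636×1970×(50.8 − 29.2) + 0.243×385×(50.8 − 29.2) = 0
-30.33 c = -29084
c = -29084/-30.33 ≈ 959 J/(kg·K)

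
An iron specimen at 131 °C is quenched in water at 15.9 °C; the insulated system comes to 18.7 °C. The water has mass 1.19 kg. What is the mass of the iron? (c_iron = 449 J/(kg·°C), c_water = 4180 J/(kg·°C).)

m ≈ 0.276 kg

Heat lost by the iron = heat gained by the water:
m·449·(131 − 18.7) = 1.19·4180·(18.7 − 15.9)
50423 m = 13928  ⇒  m ≈ 0.2762 kg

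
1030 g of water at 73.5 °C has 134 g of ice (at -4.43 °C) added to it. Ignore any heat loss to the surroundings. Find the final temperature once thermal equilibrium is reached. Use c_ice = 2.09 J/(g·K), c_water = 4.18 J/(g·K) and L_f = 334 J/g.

T_f ≈ 55.6 °C

Taking heat into each body as positive, Σ m c ΔT = 0:
warm ice to 0 °C: 134·2.09·(0 − (-4.43)) = 1240.7
  latent heat to melt: 134·334 = 44756
  meltwater 0→T: 134·4.18·T = 560.12 T
  water cools: 1030·4.18·(T − 73.5) = 4305.4(T − 73.5)
4865.5 T = 316447 − 45997 = 270450
T ≈ 55.59 °C. Since T > 0 °C, the all-ice-melts assumption holds.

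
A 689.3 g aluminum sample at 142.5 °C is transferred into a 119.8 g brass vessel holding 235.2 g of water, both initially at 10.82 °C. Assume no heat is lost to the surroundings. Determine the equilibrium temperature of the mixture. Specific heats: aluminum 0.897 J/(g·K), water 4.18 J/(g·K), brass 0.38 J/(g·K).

Net heat exchanged in the isolated system is zero:
689.3×0.897×(T − 142.5) + 235.2×4.18×(T − 10.82) + 119.8×0.38×(T − 10.82) = 0
618.3(T − 142.5) + 983.14(T − 10.82) + 45.52(T − 10.82) = 0
(618.3 + 983.14 + 45.52) T = 618.3×142.5 + 983.14×10.82 + 45.52×10.82
T ≈ 60.26 °C

T_f ≈ 60.3 °C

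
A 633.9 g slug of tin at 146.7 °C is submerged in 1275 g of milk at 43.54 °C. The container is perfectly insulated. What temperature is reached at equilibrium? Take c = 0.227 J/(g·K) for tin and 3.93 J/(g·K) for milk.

Conservation of energy gives ΣQ = 0:
633.9·0.227·(T − 146.7) + 1275·3.93·(T − 43.54) = 0
143.9(T − 146.7) + 5010.8(T − 43.54) = 0
(143.9 + 5010.8) T = 143.9·146.7 + 5010.8·43.54
T ≈ 46.42 °C

T_f ≈ 46.4 °C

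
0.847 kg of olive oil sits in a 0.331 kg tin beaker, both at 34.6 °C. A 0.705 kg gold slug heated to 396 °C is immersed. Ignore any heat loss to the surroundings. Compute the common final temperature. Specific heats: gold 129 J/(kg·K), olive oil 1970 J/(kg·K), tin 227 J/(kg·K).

T_f ≈ 52.5 °C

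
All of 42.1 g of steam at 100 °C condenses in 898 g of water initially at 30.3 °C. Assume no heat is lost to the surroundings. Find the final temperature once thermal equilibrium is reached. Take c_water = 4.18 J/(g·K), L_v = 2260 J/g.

Net heat exchanged in the isolated system is zero:
condense steam: −42.1×2260 = −95146
  condensed water 100 °C→T: 175.98(T − 100)
  original water: 3753.6(T − 30.3)
3929.6 T = 95146 + 17598 + 113735 = 226479
T ≈ 57.63 °C (< 100 °C, so full condensation is consistent).

T_f ≈ 57.6 °C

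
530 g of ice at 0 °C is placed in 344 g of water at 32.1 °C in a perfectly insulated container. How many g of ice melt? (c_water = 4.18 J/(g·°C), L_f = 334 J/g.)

m_melted ≈ 138 g

Water can give up m c ΔT = 344×4.18×32.1 = 46157 J before reaching 0 °C.
Fully melting the ice requires m_ice L_f = 530×334 = 177020 J.
Since 46157 < 177020 J, not all the ice melts; equilibrium is at 0 °C.
Mass melted = 46157/334 ≈ 138.2 g.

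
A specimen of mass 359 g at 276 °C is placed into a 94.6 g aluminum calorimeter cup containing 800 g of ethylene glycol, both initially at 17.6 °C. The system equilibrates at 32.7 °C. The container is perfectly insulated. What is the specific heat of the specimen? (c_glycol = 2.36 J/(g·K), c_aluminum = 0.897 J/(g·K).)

c ≈ 0.341 J/(g·K)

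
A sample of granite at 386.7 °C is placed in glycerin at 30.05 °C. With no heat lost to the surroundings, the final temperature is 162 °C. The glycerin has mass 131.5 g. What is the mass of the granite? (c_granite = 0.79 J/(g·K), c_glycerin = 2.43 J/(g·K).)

|Q_granite| = |Q_glycerin|:
m×0.79×(386.7 − 162) = 131.5×2.43×(162 − 30.05)
177.51 m = 42164  ⇒  m ≈ 237.5 g

m ≈ 238 g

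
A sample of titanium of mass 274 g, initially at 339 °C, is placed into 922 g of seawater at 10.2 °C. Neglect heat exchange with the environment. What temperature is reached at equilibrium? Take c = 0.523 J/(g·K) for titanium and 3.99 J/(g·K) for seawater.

T_f ≈ 22.5 °C

|Q_titanium| = |Q_seawater|:
274×0.523×(339 − T) = 922×3.99×(T − 10.2)
143.3(339 − T) = 3678.8(T − 10.2)
3822.1 T = 86103  ⇒  T ≈ 22.53 °C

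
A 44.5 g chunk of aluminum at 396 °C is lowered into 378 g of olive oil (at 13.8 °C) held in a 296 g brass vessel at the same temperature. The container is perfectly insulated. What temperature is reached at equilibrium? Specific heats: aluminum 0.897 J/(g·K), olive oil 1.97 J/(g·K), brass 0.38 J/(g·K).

Taking heat into each body as positive, Σ m c ΔT = 0:
44.5×0.897×(T − 396) + 378×1.97×(T − 13.8) + 296×0.38×(T − 13.8) = 0
(39.92 + 744.66 + 112.48) T = 39.92×396 + 744.66×13.8 + 112.48×13.8
T = 27635 / 897.06 = 30.8 °C

T_f ≈ 30.8 °C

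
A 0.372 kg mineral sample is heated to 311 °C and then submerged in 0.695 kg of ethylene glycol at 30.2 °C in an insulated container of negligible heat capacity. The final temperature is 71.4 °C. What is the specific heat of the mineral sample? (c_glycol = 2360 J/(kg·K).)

c ≈ 758 J/(kg·K)

Let T be the final temperature. ΣQ_i = 0:
0.372×c×(71.4 − 311) + 0.695×2360×(71.4 − 30.2) = 0
-89.13 c = -67576
c = -67576/-89.13 ≈ 758.2 J/(kg·K)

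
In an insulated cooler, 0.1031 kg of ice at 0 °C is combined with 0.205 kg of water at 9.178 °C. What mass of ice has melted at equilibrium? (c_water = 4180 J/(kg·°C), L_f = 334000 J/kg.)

Cooling the water to 0 °C releases 0.205·4180·9.178 = 7864.6 J.
Melting all 0.1031 kg of ice would need 0.1031·334000 = 34435 J.
7864.6 J < 34435 J, so only part of the ice melts and the system sits at 0 °C.
Mass melted = 7864.6/334000 ≈ 0.02355 kg.

m_melted ≈ 0.0235 kg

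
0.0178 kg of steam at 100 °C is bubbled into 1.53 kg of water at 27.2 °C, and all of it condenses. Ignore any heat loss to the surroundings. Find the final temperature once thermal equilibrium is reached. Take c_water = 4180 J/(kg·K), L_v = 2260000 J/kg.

Sum of m c ΔT and latent-heat terms is zero:
latent heat released on condensation: 0.0178·2260000 = 40228; condensed water 100 °C→T: 74.4(T − 100); water warms: 1.53·4180·(T − 27.2) = 6395.4(T − 27.2)
6469.8 T = 40228 + 7440.4 + 173955 = 221623
T ≈ 34.26 °C, under the boiling point, so the assumption holds.

T_f ≈ 34.3 °C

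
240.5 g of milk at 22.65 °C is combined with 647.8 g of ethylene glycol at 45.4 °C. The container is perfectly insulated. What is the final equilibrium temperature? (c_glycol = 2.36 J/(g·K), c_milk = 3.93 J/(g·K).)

T_f ≈ 36.7 °C

Heat gained plus heat lost sum to zero:
647.8×2.36×(T − 45.4) + 240.5×3.93×(T − 22.65) = 0
1528.8(T − 45.4) + 945.17(T − 22.65) = 0
2474 T = 90816
T = 90816/2474 ≈ 36.71 °C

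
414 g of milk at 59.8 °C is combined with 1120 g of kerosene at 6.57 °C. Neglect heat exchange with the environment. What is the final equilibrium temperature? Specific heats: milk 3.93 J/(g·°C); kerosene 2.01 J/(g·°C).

T_f ≈ 28.9 °C

T_f = Σ m_i c_i T_i / Σ m_i c_i:
T_f = (1627×59.8 + 2251.2×6.57) / (1627 + 2251.2)
    = 112086 / 3878.2 ≈ 28.90 °C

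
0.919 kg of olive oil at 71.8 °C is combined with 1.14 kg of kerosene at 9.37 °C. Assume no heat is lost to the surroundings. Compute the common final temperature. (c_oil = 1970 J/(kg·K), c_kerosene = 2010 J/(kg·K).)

T_f ≈ 36.9 °C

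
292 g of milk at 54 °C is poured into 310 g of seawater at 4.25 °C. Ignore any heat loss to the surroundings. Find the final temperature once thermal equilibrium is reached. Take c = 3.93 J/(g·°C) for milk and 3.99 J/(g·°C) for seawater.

T_f ≈ 28.2 °C

Heat lost by the milk equals heat gained by the seawater:
292*3.93*(54 − T) = 310*3.99*(T − 4.25)
1147.6(54 − T) = 1236.9(T − 4.25)
2384.5 T = 67225  ⇒  T ≈ 28.19 °C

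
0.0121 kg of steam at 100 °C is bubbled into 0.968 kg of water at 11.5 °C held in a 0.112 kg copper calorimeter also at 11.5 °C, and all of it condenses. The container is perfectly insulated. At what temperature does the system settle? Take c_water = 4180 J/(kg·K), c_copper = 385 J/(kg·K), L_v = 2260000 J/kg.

T_f ≈ 19.2 °C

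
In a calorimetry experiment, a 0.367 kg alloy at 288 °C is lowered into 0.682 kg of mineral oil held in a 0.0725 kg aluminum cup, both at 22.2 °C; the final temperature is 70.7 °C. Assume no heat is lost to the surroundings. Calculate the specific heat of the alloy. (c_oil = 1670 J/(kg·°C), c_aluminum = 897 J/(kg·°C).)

Conservation of energy gives ΣQ = 0:
0.367·c·(70.7 − 288) + 0.682·1670·(70.7 − 22.2) + 0.0725·897·(70.7 − 22.2) = 0
-79.75 c = -58393
c = -58393/-79.75 ≈ 732.2 J/(kg·°C)

c ≈ 732 J/(kg·°C)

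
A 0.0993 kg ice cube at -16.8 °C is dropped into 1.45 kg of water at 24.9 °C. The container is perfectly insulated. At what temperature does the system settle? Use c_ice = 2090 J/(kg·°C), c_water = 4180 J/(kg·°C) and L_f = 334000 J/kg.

Energy conservation, ΣQ = 0:
warm ice to 0 °C: 0.0993×2090×(0 − (-16.8)) = 3486.6
  latent heat to melt: 0.0993×334000 = 33166
  meltwater 0→T: 0.0993×4180×T = 415.07 T
  water: 6061(T − 24.9)
6476.1 T = 150919 − 36653 = 114266
T ≈ 17.64 °C. Since T > 0 °C, the all-ice-melts assumption holds.

T_f ≈ 17.6 °C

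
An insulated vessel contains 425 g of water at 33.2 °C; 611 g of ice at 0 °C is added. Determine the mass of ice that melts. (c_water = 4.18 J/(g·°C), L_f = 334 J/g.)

m_melted ≈ 177 g

Water can give up m c ΔT = 425·4.18·33.2 = 58980 J before reaching 0 °C.
Melting all 611 g of ice would need 611·334 = 204074 J.
Since 58980 < 204074 J, not all the ice melts; equilibrium is at 0 °C.
m_melt = 58980 / L_f = 176.6 g.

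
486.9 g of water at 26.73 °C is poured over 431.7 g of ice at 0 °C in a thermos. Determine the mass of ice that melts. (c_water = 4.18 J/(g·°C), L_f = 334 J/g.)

m_melted ≈ 163 g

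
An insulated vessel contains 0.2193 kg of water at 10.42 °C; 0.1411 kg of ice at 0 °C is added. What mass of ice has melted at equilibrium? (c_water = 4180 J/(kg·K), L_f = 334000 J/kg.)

m_melted ≈ 0.0286 kg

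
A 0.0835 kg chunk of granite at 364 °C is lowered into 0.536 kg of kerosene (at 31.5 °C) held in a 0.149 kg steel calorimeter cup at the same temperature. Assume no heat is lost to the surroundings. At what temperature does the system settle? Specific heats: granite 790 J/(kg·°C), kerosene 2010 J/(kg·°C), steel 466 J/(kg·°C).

T_f ≈ 49.6 °C

Let T be the final temperature. ΣQ_i = 0:
0.0835*790*(T − 364) + 0.536*2010*(T − 31.5) + 0.149*466*(T − 31.5) = 0
1212.8 T = 60135
T = 60135 / 1212.8 = 49.6 °C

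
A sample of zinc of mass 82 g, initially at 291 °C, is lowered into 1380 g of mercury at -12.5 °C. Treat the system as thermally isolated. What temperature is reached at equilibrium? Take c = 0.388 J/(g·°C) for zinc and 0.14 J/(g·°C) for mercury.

Setting the total heat transfer to zero:
82*0.388*(T − 291) + 1380*0.14*(T − (-12.5)) = 0
31.82(T − 291) + 193.2(T − (-12.5)) = 0
225.02 T = 6843.5
T ≈ 30.41 °C

T_f ≈ 30.4 °C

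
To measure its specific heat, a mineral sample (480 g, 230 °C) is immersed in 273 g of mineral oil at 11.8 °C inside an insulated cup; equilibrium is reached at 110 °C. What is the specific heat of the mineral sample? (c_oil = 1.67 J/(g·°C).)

c ≈ 0.777 J/(g·°C)

m_s c (T_s − T_f) = m_oil c_oil (T_f − T_0):
480·c·(230 − 110) = 273·1.67·(110 − 11.8)
57600 c = 44770  ⇒  c ≈ 0.7773 J/(g·°C)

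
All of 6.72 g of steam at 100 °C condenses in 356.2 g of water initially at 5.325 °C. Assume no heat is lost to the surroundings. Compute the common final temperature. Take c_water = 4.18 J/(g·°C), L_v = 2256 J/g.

T_f ≈ 17.1 °C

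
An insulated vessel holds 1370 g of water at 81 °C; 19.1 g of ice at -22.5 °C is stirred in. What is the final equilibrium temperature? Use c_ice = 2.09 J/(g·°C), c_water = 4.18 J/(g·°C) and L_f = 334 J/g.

Conservation of energy gives ΣQ = 0:
ice -22.5→0 °C: 19.1·2.09·22.5 = 898.18; fusion: m_ice L_f = 19.1·334 = 6379.4; warm the meltwater: 79.84 T; water cools: 1370·4.18·(T − 81) = 5726.6(T − 81)
5806.4 T = 463855 − 7277.6 = 456577
T ≈ 78.63 °C — above 0 °C, consistent with complete melting.

T_f ≈ 78.6 °C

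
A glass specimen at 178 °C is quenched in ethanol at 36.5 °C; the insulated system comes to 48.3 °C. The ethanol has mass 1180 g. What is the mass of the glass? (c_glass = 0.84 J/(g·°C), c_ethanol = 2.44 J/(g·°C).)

m ≈ 312 g

|Q_glass| = |Q_ethanol|:
m·0.84·(178 − 48.3) = 1180·2.44·(48.3 − 36.5)
108.95 m = 33975  ⇒  m ≈ 311.8 g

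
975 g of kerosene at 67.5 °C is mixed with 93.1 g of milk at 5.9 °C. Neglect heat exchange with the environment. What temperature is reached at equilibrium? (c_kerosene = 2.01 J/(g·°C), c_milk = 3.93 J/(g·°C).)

Taking heat into each body as positive, Σ m c ΔT = 0:
975·2.01·(T − 67.5) + 93.1·3.93·(T − 5.9) = 0
2325.6 T = 134442
T = 134442/2325.6 ≈ 57.81 °C

T_f ≈ 57.8 °C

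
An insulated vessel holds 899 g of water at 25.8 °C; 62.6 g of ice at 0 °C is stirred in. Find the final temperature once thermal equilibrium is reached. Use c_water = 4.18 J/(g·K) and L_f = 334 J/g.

Energy conservation, ΣQ = 0:
fusion: m_ice L_f = 62.6×334 = 20908
  warm the meltwater: 261.67 T
  water cools: 899×4.18×(T − 25.8) = 3757.8(T − 25.8)
4019.5 T = 96952 − 20908 = 76043
T ≈ 18.92 °C (positive, so assuming full melt was valid).

T_f ≈ 18.9 °C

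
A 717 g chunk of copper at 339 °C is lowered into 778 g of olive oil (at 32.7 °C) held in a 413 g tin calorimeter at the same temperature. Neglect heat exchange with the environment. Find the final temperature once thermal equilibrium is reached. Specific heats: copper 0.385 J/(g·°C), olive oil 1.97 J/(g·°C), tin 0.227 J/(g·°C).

With ΣQ=0 the equilibrium temperature is the m·c-weighted mean:
T_f = (276.05×339 + 1532.7×32.7 + 93.75×32.7) / (276.05 + 1532.7 + 93.75)
    = 146763 / 1902.5 ≈ 77.14 °C

T_f ≈ 77.1 °C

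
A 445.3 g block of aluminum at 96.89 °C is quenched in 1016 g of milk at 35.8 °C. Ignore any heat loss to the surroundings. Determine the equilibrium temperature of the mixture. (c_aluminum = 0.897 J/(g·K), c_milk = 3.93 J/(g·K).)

T_f ≈ 41.4 °C

Setting the total heat transfer to zero:
445.3*0.897*(T − 96.89) + 1016*3.93*(T − 35.8) = 0
4392.3 T = 181646
T = 181646 / 4392.3 = 41.4 °C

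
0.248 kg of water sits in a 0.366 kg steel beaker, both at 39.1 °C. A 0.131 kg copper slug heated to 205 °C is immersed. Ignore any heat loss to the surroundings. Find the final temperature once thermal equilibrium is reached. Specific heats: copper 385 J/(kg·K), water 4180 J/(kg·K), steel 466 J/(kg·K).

Energy conservation, ΣQ = 0:
0.131×385×(T − 205) + 0.248×4180×(T − 39.1) + 0.366×466×(T − 39.1) = 0
50.44(T − 205) + 1036.6(T − 39.1) + 170.56(T − 39.1) = 0
1257.6 T = 57541
T = 57541/1257.6 ≈ 45.75 °C

T_f ≈ 45.8 °C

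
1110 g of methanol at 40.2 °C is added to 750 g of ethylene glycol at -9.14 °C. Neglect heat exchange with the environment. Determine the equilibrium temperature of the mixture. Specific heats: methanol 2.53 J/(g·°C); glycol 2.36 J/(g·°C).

T_f ≈ 21.1 °C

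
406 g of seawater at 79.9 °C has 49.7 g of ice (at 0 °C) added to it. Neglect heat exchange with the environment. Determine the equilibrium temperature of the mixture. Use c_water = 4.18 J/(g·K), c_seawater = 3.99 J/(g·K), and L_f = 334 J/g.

Net heat exchanged in the isolated system is zero:
latent heat to melt: 49.7×334 = 16600; warm the meltwater: 207.75 T; seawater: 1619.9(T − 79.9)
1827.7 T = 129433 − 16600 = 112833
T ≈ 61.74 °C. Since T > 0 °C, the all-ice-melts assumption holds.

T_f ≈ 61.7 °C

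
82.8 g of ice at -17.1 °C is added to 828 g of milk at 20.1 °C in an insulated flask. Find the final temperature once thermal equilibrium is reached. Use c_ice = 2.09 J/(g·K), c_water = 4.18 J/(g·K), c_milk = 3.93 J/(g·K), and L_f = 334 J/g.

T_f ≈ 9.7 °C

Conservation of energy gives ΣQ = 0:
warm ice to 0 °C: 82.8·2.09·(0 − (-17.1)) = 2959.2
  fusion: m_ice L_f = 82.8·334 = 27655
  warm the meltwater: 346.1 T
  milk: 3254(T − 20.1)
3600.1 T = 65406 − 30614 = 34792
T ≈ 9.66 °C (positive, so assuming full melt was valid).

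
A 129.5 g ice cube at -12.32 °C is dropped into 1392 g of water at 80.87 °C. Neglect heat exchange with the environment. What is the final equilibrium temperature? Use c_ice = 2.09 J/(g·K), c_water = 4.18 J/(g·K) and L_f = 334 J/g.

T_f ≈ 66.7 °C

Taking heat into each body as positive, Σ m c ΔT = 0:
ice -12.32→0 °C: 129.5·2.09·12.32 = 3334.5; melt ice: 129.5·334 = 43253; meltwater 0→T: 129.5·4.18·T = 541.31 T; water cools: 1392·4.18·(T − 80.87) = 5818.6(T − 80.87)
6359.9 T = 470547 − 46587 = 423959
T ≈ 66.66 °C. Since T > 0 °C, the all-ice-melts assumption holds.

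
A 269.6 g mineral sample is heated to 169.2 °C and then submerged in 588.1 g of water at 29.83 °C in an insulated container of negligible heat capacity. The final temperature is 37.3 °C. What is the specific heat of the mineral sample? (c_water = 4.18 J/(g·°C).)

c ≈ 0.516 J/(g·°C)

Net heat exchanged in the isolated system is zero:
269.6×c×(37.3 − 169.2) + 588.1×4.18×(37.3 − 29.83) = 0
-35560 c = -18363
c = -18363/-35560 ≈ 0.5164 J/(g·°C)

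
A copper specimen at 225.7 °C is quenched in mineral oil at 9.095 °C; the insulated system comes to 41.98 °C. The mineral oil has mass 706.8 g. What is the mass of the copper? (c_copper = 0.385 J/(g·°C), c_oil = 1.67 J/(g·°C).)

m ≈ 549 g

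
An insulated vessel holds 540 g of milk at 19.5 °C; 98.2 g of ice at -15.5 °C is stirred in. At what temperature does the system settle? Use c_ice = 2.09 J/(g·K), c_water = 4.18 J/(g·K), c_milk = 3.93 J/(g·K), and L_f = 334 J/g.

T_f ≈ 2.1 °C

Net heat exchanged in the isolated system is zero:
warm ice to 0 °C: 98.2×2.09×(0 − (-15.5)) = 3181.2; latent heat to melt: 98.2×334 = 32799; warm the meltwater: 410.48 T; milk: 2122.2(T − 19.5)
2532.7 T = 41383 − 35980 = 5402.9
T ≈ 2.13 °C — above 0 °C, consistent with complete melting.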